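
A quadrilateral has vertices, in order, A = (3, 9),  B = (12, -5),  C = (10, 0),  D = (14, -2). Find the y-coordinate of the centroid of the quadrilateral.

74/39

Apply the surveyor's formula. First the cross-terms c_i = x_i·y_{i+1} − x_{i+1}·y_i:
  -123, 50, -20, 132  ⇒  2A = 39, A = 19.5.
Then Σ (y_i + y_{i+1})·c_i = 222, so ȳ = 222 / (6·19.5) = 74/39.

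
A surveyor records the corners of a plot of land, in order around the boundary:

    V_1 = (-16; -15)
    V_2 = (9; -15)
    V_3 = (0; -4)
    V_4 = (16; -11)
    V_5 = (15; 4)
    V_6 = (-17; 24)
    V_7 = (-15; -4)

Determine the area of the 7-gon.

Apply the shoelace (surveyor's) formula: 2A = Σ (x_i·y_{i+1} − x_{i+1}·y_i), indices taken mod 7.
V_1→V_2: (-16)(-15) − (9)(-15) = 375
V_2→V_3: (9)(-4) − (0)(-15) = -36
V_3→V_4: (0)(-11) − (16)(-4) = 64
V_4→V_5: (16)(4) − (15)(-11) = 229
V_5→V_6: (15)(24) − (-17)(4) = 428
V_6→V_7: (-17)(-4) − (-15)(24) = 428
V_7→V_1: (-15)(-15) − (-16)(-4) = 161
Σ = 1649
Area = |Σ|/2 = 824.5.

824.5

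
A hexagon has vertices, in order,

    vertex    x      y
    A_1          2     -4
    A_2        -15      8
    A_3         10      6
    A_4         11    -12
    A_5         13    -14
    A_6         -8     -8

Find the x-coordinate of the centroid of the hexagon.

Apply the shoelace (surveyor's) formula. First the cross-terms c_i = x_i·y_{i+1} − x_{i+1}·y_i:
  -44, -170, -186, 2, -216, 48  ⇒  2A = -566, A = -283.
Then Σ (x_i + x_{i+1})·c_i = -3804, so x̄ = -3804 / (6·(-283)) = 634/283.

634/283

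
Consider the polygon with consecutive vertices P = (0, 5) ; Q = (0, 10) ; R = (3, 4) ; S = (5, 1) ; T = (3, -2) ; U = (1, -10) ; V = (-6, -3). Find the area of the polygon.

Apply the shoelace (surveyor's) formula: 2A = Σ (x_i·y_{i+1} − x_{i+1}·y_i), indices taken mod 7.
Σ = (0) + (-30) + (-17) + (-13) + (-28) + (-63) + (-30) = -181
Area = |Σ|/2 = 90.5.

90.5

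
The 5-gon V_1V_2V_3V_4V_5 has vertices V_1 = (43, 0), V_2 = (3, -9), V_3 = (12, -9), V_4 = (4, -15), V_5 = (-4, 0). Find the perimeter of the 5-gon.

124

|V_1V_2| = √((-40)² + (-9)²) = √1681 = 41
|V_2V_3| = √((9)² + (0)²) = √81 = 9
|V_3V_4| = √((-8)² + (-6)²) = √100 = 10
|V_4V_5| = √((-8)² + (15)²) = √289 = 17
|V_5V_1| = √((47)² + (0)²) = √2209 = 47
Perimeter = 41 + 9 + 10 + 17 + 47 = 124.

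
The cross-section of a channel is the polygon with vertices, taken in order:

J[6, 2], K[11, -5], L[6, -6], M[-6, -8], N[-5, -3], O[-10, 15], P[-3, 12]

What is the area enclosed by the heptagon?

226

Apply the shoelace formula: 2A = Σ (x_i·y_{i+1} − x_{i+1}·y_i), indices taken mod 7.
Cross-terms: -52, -36, -84, -22, -105, -75, -78  ⇒  Σ = -452
Area = |Σ|/2 = 226.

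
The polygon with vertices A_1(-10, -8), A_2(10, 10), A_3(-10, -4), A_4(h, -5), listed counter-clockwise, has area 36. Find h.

The doubled signed area Σ (x_i y_{i+1} − x_{i+1} y_i) is linear in h.
With h=0 it equals 40; the coefficient of h is -4 (from the two edges through A_4).
So -4·h + 40 = 2·36 = 72 ⇒ h = -8.

-8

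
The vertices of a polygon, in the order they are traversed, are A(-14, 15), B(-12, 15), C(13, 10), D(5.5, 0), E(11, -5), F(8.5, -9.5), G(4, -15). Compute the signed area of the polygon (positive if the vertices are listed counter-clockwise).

Cross-terms: -30, -315, -55, -27.5, -62, -89.5, -150  ⇒  Σ = -729
Signed area = Σ/2 = -364.5 (negative ⇒ clockwise traversal).

-364.5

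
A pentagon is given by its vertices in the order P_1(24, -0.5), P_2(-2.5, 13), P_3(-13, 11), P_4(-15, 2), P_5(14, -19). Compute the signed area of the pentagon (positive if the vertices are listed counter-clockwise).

648.625

Σ = (310.75) + (141.5) + (139) + (257) + (449) = 1297.25
Signed area = Σ/2 = 648.625 (positive ⇒ counter-clockwise traversal).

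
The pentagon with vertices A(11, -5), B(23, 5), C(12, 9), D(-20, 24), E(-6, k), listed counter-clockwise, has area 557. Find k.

-5

The doubled signed area Σ (x_i y_{i+1} − x_{i+1} y_i) is linear in k.
With k=0 it equals 959; the coefficient of k is -31 (from the two edges through E).
So -31·k + 959 = 2·557 = 1114 ⇒ k = -5.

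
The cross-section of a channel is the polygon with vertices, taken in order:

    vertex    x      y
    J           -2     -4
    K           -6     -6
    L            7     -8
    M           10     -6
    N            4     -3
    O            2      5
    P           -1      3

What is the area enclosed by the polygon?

78.5

Apply the surveyor's formula: 2A = Σ (x_i·y_{i+1} − x_{i+1}·y_i), indices taken mod 7.
Σ = (-12) + (90) + (38) + (-6) + (26) + (11) + (10) = 157
Area = |Σ|/2 = 78.5.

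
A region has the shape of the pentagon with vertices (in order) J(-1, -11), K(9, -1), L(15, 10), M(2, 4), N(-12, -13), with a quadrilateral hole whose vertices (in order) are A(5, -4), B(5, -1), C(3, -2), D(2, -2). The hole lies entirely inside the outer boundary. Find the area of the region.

Outer boundary:
Apply the shoelace formula: 2A = Σ (x_i·y_{i+1} − x_{i+1}·y_i), indices taken mod 5.
J→K: (-1)(-1) − (9)(-11) = 100
K→L: (9)(10) − (15)(-1) = 105
L→M: (15)(4) − (2)(10) = 40
M→N: (2)(-13) − (-12)(4) = 22
N→J: (-12)(-11) − (-1)(-13) = 119
Σ = 386
Area = |Σ|/2 = 193.
Hole:
Apply the shoelace formula: 2A = Σ (x_i·y_{i+1} − x_{i+1}·y_i), indices taken mod 4.
Cross-terms: 15, -7, -2, 2  ⇒  Σ = 8
Area = |Σ|/2 = 4.
Net area = 193 − 4 = 189.

189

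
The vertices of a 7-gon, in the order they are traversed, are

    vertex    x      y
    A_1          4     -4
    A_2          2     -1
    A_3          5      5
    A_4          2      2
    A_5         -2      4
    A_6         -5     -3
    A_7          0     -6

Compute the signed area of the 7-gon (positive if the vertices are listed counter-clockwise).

Apply the shoelace (surveyor's) formula: 2A = Σ (x_i·y_{i+1} − x_{i+1}·y_i), indices taken mod 7.
Σ = (4) + (15) + (0) + (12) + (26) + (30) + (24) = 111
Signed area = Σ/2 = 55.5 (positive ⇒ counter-clockwise traversal).

55.5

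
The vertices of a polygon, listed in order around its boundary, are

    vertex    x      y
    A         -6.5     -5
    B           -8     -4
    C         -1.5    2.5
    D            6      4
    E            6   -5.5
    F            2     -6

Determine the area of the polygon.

96

Apply the surveyor's formula: 2A = Σ (x_i·y_{i+1} − x_{i+1}·y_i), indices taken mod 6.
A→B: (-6.5)(-4) − (-8)(-5) = -14
B→C: (-8)(2.5) − (-1.5)(-4) = -26
C→D: (-1.5)(4) − (6)(2.5) = -21
D→E: (6)(-5.5) − (6)(4) = -57
E→F: (6)(-6) − (2)(-5.5) = -25
F→A: (2)(-5) − (-6.5)(-6) = -49
Σ = -192
Area = |Σ|/2 = 96.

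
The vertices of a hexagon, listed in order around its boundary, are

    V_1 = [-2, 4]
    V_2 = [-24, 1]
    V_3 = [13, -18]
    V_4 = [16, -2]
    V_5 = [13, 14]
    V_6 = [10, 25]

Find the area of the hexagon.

650

Apply the surveyor's formula: 2A = Σ (x_i·y_{i+1} − x_{i+1}·y_i), indices taken mod 6.
Σ = (94) + (419) + (262) + (250) + (185) + (90) = 1300
Area = |Σ|/2 = 650.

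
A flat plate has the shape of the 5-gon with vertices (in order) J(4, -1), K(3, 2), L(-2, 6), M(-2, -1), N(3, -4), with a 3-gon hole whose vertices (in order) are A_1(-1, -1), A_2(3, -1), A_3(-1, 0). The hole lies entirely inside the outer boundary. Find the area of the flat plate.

33.5

Outer boundary:
Σ = (11) + (22) + (14) + (11) + (13) = 71
Area = |Σ|/2 = 35.5.
Hole:
Σ = (4) + (-1) + (1) = 4
Area = |Σ|/2 = 2.
Net area = 35.5 − 2 = 33.5.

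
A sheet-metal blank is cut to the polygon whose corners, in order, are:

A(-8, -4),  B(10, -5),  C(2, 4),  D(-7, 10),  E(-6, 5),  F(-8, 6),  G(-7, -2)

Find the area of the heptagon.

Apply Gauss's area formula: 2A = Σ (x_i·y_{i+1} − x_{i+1}·y_i), indices taken mod 7.
Cross-terms: 80, 50, 48, 25, 4, 58, 12  ⇒  Σ = 277
Area = |Σ|/2 = 138.5.

138.5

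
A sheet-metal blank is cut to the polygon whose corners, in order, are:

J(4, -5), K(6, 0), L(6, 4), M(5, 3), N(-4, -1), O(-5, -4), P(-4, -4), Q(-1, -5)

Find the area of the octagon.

Apply the shoelace formula: 2A = Σ (x_i·y_{i+1} − x_{i+1}·y_i), indices taken mod 8.
Σ = (30) + (24) + (-2) + (7) + (11) + (4) + (16) + (25) = 115
Area = |Σ|/2 = 57.5.

57.5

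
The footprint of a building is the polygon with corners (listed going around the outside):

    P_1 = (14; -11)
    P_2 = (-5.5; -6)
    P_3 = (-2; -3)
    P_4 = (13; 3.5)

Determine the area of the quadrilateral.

150

Cross-terms: -144.5, 4.5, 32, -192  ⇒  Σ = -300
Area = |Σ|/2 = 150.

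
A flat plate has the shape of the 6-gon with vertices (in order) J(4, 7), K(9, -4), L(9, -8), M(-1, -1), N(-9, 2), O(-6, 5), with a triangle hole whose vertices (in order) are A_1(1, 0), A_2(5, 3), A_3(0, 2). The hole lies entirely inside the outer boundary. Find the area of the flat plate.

Outer boundary:
Apply Gauss's area formula: 2A = Σ (x_i·y_{i+1} − x_{i+1}·y_i), indices taken mod 6.
J→K: (4)(-4) − (9)(7) = -79
K→L: (9)(-8) − (9)(-4) = -36
L→M: (9)(-1) − (-1)(-8) = -17
M→N: (-1)(2) − (-9)(-1) = -11
N→O: (-9)(5) − (-6)(2) = -33
O→J: (-6)(7) − (4)(5) = -62
Σ = -238
Area = |Σ|/2 = 119.
Hole:
Apply the shoelace (surveyor's) formula: 2A = Σ (x_i·y_{i+1} − x_{i+1}·y_i), indices taken mod 3.
Σ = (3) + (10) + (-2) = 11
Area = |Σ|/2 = 5.5.
Net area = 119 − 5.5 = 113.5.

113.5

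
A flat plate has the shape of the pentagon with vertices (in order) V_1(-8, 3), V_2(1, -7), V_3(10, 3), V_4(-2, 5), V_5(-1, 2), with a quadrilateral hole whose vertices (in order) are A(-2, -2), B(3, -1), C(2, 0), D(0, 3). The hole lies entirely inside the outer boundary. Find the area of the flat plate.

Outer boundary:
Apply Gauss's area formula: 2A = Σ (x_i·y_{i+1} − x_{i+1}·y_i), indices taken mod 5.
V_1→V_2: (-8)(-7) − (1)(3) = 53
V_2→V_3: (1)(3) − (10)(-7) = 73
V_3→V_4: (10)(5) − (-2)(3) = 56
V_4→V_5: (-2)(2) − (-1)(5) = 1
V_5→V_1: (-1)(3) − (-8)(2) = 13
Σ = 196
Area = |Σ|/2 = 98.
Hole:
Apply the shoelace formula: 2A = Σ (x_i·y_{i+1} − x_{i+1}·y_i), indices taken mod 4.
Σ = (8) + (2) + (6) + (6) = 22
Area = |Σ|/2 = 11.
Net area = 98 − 11 = 87.

87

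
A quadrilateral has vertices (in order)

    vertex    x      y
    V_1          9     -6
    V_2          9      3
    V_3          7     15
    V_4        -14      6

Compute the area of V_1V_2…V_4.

Cross-terms: 81, 114, 252, 30  ⇒  Σ = 477
Area = |Σ|/2 = 238.5.

238.5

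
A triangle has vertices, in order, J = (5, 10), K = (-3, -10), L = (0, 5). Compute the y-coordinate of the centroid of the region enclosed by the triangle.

5/3

Apply Gauss's area formula. First the cross-terms c_i = x_i·y_{i+1} − x_{i+1}·y_i:
  -20, -15, -25  ⇒  2A = -60, A = -30.
Then Σ (y_i + y_{i+1})·c_i = -300, so ȳ = -300 / (6·(-30)) = 5/3.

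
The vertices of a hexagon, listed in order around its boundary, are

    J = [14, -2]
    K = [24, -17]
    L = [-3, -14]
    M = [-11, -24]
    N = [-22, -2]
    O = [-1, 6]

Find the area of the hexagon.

Apply Gauss's area formula: 2A = Σ (x_i·y_{i+1} − x_{i+1}·y_i), indices taken mod 6.
J→K: (14)(-17) − (24)(-2) = -190
K→L: (24)(-14) − (-3)(-17) = -387
L→M: (-3)(-24) − (-11)(-14) = -82
M→N: (-11)(-2) − (-22)(-24) = -506
N→O: (-22)(6) − (-1)(-2) = -134
O→J: (-1)(-2) − (14)(6) = -82
Σ = -1381
Area = |Σ|/2 = 690.5.

690.5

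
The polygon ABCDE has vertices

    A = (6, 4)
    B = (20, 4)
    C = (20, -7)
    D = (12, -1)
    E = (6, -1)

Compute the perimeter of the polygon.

|AB| = √((14)² + (0)²) = √196 = 14
|BC| = √((0)² + (-11)²) = √121 = 11
|CD| = √((-8)² + (6)²) = √100 = 10
|DE| = √((-6)² + (0)²) = √36 = 6
|EA| = √((0)² + (5)²) = √25 = 5
Perimeter = 14 + 11 + 10 + 6 + 5 = 46.

46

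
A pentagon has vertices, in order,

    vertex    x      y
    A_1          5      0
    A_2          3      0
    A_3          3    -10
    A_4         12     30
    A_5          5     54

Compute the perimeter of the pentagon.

|A_1A_2| = √((-2)² + (0)²) = √4 = 2
|A_2A_3| = √((0)² + (-10)²) = √100 = 10
|A_3A_4| = √((9)² + (40)²) = √1681 = 41
|A_4A_5| = √((-7)² + (24)²) = √625 = 25
|A_5A_1| = √((0)² + (-54)²) = √2916 = 54
Perimeter = 2 + 10 + 41 + 25 + 54 = 132.

132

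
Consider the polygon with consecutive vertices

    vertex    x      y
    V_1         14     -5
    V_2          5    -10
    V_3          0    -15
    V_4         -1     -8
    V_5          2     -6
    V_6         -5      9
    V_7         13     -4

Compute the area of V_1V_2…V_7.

Apply the shoelace (surveyor's) formula: 2A = Σ (x_i·y_{i+1} − x_{i+1}·y_i), indices taken mod 7.
Σ = (-115) + (-75) + (-15) + (22) + (-12) + (-97) + (-9) = -301
Area = |Σ|/2 = 150.5.

150.5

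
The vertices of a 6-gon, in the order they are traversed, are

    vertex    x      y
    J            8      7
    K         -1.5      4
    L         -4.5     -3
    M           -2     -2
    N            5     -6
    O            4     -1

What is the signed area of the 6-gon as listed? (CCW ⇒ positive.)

Apply the shoelace formula: 2A = Σ (x_i·y_{i+1} − x_{i+1}·y_i), indices taken mod 6.
Σ = (42.5) + (22.5) + (3) + (22) + (19) + (36) = 145
Signed area = Σ/2 = 72.5 (positive ⇒ counter-clockwise traversal).

72.5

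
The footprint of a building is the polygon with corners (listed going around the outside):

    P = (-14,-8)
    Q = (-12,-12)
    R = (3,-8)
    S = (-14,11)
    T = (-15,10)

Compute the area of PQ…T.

205

Apply the surveyor's formula: 2A = Σ (x_i·y_{i+1} − x_{i+1}·y_i), indices taken mod 5.
P→Q: (-14)(-12) − (-12)(-8) = 72
Q→R: (-12)(-8) − (3)(-12) = 132
R→S: (3)(11) − (-14)(-8) = -79
S→T: (-14)(10) − (-15)(11) = 25
T→P: (-15)(-8) − (-14)(10) = 260
Σ = 410
Area = |Σ|/2 = 205.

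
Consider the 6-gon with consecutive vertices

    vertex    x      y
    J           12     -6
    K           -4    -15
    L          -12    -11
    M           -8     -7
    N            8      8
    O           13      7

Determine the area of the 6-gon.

281

J→K: (12)(-15) − (-4)(-6) = -204
K→L: (-4)(-11) − (-12)(-15) = -136
L→M: (-12)(-7) − (-8)(-11) = -4
M→N: (-8)(8) − (8)(-7) = -8
N→O: (8)(7) − (13)(8) = -48
O→J: (13)(-6) − (12)(7) = -162
Σ = -562
Area = |Σ|/2 = 281.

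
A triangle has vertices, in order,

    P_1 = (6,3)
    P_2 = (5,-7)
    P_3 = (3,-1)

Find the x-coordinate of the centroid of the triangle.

Apply the surveyor's formula. First the cross-terms c_i = x_i·y_{i+1} − x_{i+1}·y_i:
  -57, 16, 15  ⇒  2A = -26, A = -13.
Then Σ (x_i + x_{i+1})·c_i = -364, so x̄ = -364 / (6·(-13)) = 14/3.

14/3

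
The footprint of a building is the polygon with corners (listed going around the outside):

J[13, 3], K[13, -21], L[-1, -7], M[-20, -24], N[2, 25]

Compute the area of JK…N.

655.5

Apply the surveyor's formula: 2A = Σ (x_i·y_{i+1} − x_{i+1}·y_i), indices taken mod 5.
J→K: (13)(-21) − (13)(3) = -312
K→L: (13)(-7) − (-1)(-21) = -112
L→M: (-1)(-24) − (-20)(-7) = -116
M→N: (-20)(25) − (2)(-24) = -452
N→J: (2)(3) − (13)(25) = -319
Σ = -1311
Area = |Σ|/2 = 655.5.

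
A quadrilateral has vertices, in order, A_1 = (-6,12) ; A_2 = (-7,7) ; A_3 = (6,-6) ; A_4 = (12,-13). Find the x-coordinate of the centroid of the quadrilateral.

Apply the shoelace formula. First the cross-terms c_i = x_i·y_{i+1} − x_{i+1}·y_i:
  42, 0, -6, 66  ⇒  2A = 102, A = 51.
Then Σ (x_i + x_{i+1})·c_i = -258, so x̄ = -258 / (6·51) = -43/51.

-43/51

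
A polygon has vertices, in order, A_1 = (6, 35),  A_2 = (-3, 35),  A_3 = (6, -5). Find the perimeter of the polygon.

|A_1A_2| = √((-9)² + (0)²) = √81 = 9
|A_2A_3| = √((9)² + (-40)²) = √1681 = 41
|A_3A_1| = √((0)² + (40)²) = √1600 = 40
Perimeter = 9 + 41 + 40 = 90.

90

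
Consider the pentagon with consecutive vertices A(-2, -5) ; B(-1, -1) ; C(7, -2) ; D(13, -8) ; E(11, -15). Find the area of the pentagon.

108

Cross-terms: -3, 9, -30, -107, -85  ⇒  Σ = -216
Area = |Σ|/2 = 108.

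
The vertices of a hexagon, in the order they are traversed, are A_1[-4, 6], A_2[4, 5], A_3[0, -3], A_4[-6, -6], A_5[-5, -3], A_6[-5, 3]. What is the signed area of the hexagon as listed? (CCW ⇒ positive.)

A_1→A_2: (-4)(5) − (4)(6) = -44
A_2→A_3: (4)(-3) − (0)(5) = -12
A_3→A_4: (0)(-6) − (-6)(-3) = -18
A_4→A_5: (-6)(-3) − (-5)(-6) = -12
A_5→A_6: (-5)(3) − (-5)(-3) = -30
A_6→A_1: (-5)(6) − (-4)(3) = -18
Σ = -134
Signed area = Σ/2 = -67 (negative ⇒ clockwise traversal).

-67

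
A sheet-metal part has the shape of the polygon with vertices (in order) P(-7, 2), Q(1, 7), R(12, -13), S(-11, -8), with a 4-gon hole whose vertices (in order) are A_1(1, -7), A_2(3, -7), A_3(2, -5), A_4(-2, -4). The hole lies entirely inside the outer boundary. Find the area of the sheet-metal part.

226

Outer boundary:
Apply the shoelace formula: 2A = Σ (x_i·y_{i+1} − x_{i+1}·y_i), indices taken mod 4.
Σ = (-51) + (-97) + (-239) + (-78) = -465
Area = |Σ|/2 = 232.5.
Hole:
Σ = (14) + (-1) + (-18) + (18) = 13
Area = |Σ|/2 = 6.5.
Net area = 232.5 − 6.5 = 226.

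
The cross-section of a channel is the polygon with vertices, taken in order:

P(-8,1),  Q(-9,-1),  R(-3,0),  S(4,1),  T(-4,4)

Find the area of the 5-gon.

Apply the shoelace formula: 2A = Σ (x_i·y_{i+1} − x_{i+1}·y_i), indices taken mod 5.
Cross-terms: 17, -3, -3, 20, 28  ⇒  Σ = 59
Area = |Σ|/2 = 29.5.

29.5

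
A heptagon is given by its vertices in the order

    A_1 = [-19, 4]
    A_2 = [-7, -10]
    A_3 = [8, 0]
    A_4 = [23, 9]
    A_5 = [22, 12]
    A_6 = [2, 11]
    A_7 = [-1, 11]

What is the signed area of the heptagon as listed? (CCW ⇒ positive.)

Σ = (218) + (80) + (72) + (78) + (218) + (33) + (205) = 904
Signed area = Σ/2 = 452 (positive ⇒ counter-clockwise traversal).

452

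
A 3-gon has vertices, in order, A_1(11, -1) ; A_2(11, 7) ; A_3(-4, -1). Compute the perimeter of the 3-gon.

40

|A_1A_2| = √((0)² + (8)²) = √64 = 8
|A_2A_3| = √((-15)² + (-8)²) = √289 = 17
|A_3A_1| = √((15)² + (0)²) = √225 = 15
Perimeter = 8 + 17 + 15 = 40.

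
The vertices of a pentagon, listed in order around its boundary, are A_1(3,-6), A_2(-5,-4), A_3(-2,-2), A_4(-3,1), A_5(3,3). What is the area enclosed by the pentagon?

Apply Gauss's area formula: 2A = Σ (x_i·y_{i+1} − x_{i+1}·y_i), indices taken mod 5.
Σ = (-42) + (2) + (-8) + (-12) + (-27) = -87
Area = |Σ|/2 = 43.5.

43.5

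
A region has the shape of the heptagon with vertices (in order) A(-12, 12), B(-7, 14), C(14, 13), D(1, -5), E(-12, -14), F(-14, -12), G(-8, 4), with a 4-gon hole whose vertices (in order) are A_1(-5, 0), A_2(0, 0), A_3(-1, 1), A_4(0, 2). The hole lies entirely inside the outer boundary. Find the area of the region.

Outer boundary:
Apply the shoelace (surveyor's) formula: 2A = Σ (x_i·y_{i+1} − x_{i+1}·y_i), indices taken mod 7.
A→B: (-12)(14) − (-7)(12) = -84
B→C: (-7)(13) − (14)(14) = -287
C→D: (14)(-5) − (1)(13) = -83
D→E: (1)(-14) − (-12)(-5) = -74
E→F: (-12)(-12) − (-14)(-14) = -52
F→G: (-14)(4) − (-8)(-12) = -152
G→A: (-8)(12) − (-12)(4) = -48
Σ = -780
Area = |Σ|/2 = 390.
Hole:
Apply the shoelace formula: 2A = Σ (x_i·y_{i+1} − x_{i+1}·y_i), indices taken mod 4.
Σ = (0) + (0) + (-2) + (10) = 8
Area = |Σ|/2 = 4.
Net area = 390 − 4 = 386.

386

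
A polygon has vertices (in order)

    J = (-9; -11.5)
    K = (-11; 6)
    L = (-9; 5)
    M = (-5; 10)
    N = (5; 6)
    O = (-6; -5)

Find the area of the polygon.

145.75

Cross-terms: -180.5, -1, -65, -80, 11, 24  ⇒  Σ = -291.5
Area = |Σ|/2 = 145.75.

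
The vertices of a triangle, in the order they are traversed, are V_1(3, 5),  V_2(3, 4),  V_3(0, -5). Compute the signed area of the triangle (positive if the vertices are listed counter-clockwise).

Σ = (-3) + (-15) + (15) = -3
Signed area = Σ/2 = -1.5 (negative ⇒ clockwise traversal).

-1.5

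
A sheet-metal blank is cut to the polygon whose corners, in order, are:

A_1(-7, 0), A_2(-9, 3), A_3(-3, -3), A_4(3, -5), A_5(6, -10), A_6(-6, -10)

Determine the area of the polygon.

A_1→A_2: (-7)(3) − (-9)(0) = -21
A_2→A_3: (-9)(-3) − (-3)(3) = 36
A_3→A_4: (-3)(-5) − (3)(-3) = 24
A_4→A_5: (3)(-10) − (6)(-5) = 0
A_5→A_6: (6)(-10) − (-6)(-10) = -120
A_6→A_1: (-6)(0) − (-7)(-10) = -70
Σ = -151
Area = |Σ|/2 = 75.5.

75.5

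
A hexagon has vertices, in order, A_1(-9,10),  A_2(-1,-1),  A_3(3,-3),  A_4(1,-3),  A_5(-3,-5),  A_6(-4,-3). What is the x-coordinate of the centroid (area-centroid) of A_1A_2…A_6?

Apply the shoelace (surveyor's) formula. First the cross-terms c_i = x_i·y_{i+1} − x_{i+1}·y_i:
  19, 6, -6, -14, -11, -67  ⇒  2A = -73, A = -36.5.
Then Σ (x_i + x_{i+1})·c_i = 774, so x̄ = 774 / (6·(-36.5)) = -258/73.

-258/73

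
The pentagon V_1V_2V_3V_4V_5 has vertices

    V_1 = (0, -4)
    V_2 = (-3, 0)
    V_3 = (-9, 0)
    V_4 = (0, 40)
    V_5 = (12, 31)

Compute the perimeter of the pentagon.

|V_1V_2| = √((-3)² + (4)²) = √25 = 5
|V_2V_3| = √((-6)² + (0)²) = √36 = 6
|V_3V_4| = √((9)² + (40)²) = √1681 = 41
|V_4V_5| = √((12)² + (-9)²) = √225 = 15
|V_5V_1| = √((-12)² + (-35)²) = √1369 = 37
Perimeter = 5 + 6 + 41 + 15 + 37 = 104.

104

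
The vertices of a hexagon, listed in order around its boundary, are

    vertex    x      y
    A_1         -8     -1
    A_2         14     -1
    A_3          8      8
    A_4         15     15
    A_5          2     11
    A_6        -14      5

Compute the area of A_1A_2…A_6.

Apply the shoelace formula: 2A = Σ (x_i·y_{i+1} − x_{i+1}·y_i), indices taken mod 6.
Σ = (22) + (120) + (0) + (135) + (164) + (54) = 495
Area = |Σ|/2 = 247.5.

247.5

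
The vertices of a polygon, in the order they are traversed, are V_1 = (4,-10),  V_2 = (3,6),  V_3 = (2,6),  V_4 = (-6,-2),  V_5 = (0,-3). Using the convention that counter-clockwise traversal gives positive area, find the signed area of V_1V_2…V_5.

Cross-terms: 54, 6, 32, 18, 12  ⇒  Σ = 122
Signed area = Σ/2 = 61 (positive ⇒ counter-clockwise traversal).

61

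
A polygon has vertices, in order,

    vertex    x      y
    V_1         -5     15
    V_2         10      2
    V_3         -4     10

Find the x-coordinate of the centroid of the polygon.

Apply Gauss's area formula. First the cross-terms c_i = x_i·y_{i+1} − x_{i+1}·y_i:
  -160, 108, -10  ⇒  2A = -62, A = -31.
Then Σ (x_i + x_{i+1})·c_i = -62, so x̄ = -62 / (6·(-31)) = 1/3.

1/3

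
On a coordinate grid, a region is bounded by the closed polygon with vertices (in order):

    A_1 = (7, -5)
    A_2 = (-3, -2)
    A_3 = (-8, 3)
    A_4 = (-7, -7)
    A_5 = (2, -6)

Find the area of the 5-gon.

Apply the shoelace (surveyor's) formula: 2A = Σ (x_i·y_{i+1} − x_{i+1}·y_i), indices taken mod 5.
Σ = (-29) + (-25) + (77) + (56) + (32) = 111
Area = |Σ|/2 = 55.5.

55.5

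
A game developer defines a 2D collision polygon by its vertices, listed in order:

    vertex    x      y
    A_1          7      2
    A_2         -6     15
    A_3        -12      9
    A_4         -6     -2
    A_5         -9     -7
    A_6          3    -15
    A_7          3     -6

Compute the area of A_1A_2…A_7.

Apply the shoelace (surveyor's) formula: 2A = Σ (x_i·y_{i+1} − x_{i+1}·y_i), indices taken mod 7.
Cross-terms: 117, 126, 78, 24, 156, 27, 48  ⇒  Σ = 576
Area = |Σ|/2 = 288.

288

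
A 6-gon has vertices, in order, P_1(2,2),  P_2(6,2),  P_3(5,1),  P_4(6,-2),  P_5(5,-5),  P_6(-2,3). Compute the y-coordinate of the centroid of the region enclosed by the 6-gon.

-52/159

Apply the surveyor's formula. First the cross-terms c_i = x_i·y_{i+1} − x_{i+1}·y_i:
  -8, -4, -16, -20, 5, -10  ⇒  2A = -53, A = -26.5.
Then Σ (y_i + y_{i+1})·c_i = 52, so ȳ = 52 / (6·(-26.5)) = -52/159.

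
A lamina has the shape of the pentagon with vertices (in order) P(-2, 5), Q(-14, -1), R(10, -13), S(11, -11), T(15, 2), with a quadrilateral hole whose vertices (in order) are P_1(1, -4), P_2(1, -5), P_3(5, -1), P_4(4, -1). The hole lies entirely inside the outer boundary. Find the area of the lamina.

Outer boundary:
Apply the shoelace (surveyor's) formula: 2A = Σ (x_i·y_{i+1} − x_{i+1}·y_i), indices taken mod 5.
Σ = (72) + (192) + (33) + (187) + (79) = 563
Area = |Σ|/2 = 281.5.
Hole:
Apply Gauss's area formula: 2A = Σ (x_i·y_{i+1} − x_{i+1}·y_i), indices taken mod 4.
Σ = (-1) + (24) + (-1) + (-15) = 7
Area = |Σ|/2 = 3.5.
Net area = 281.5 − 3.5 = 278.

278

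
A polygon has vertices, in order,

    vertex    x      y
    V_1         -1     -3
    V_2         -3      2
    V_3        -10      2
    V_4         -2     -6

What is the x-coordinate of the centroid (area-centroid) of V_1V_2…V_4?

Apply the surveyor's formula. First the cross-terms c_i = x_i·y_{i+1} − x_{i+1}·y_i:
  -11, 14, 64, 0  ⇒  2A = 67, A = 33.5.
Then Σ (x_i + x_{i+1})·c_i = -906, so x̄ = -906 / (6·33.5) = -302/67.

-302/67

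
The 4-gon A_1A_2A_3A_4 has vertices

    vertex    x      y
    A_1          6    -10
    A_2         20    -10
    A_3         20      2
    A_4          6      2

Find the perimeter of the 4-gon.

|A_1A_2| = √((14)² + (0)²) = √196 = 14
|A_2A_3| = √((0)² + (12)²) = √144 = 12
|A_3A_4| = √((-14)² + (0)²) = √196 = 14
|A_4A_1| = √((0)² + (-12)²) = √144 = 12
Perimeter = 14 + 12 + 14 + 12 = 52.

52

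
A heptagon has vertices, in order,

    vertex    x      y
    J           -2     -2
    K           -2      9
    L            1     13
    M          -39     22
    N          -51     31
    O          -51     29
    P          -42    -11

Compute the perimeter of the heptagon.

|JK| = √((0)² + (11)²) = √121 = 11
|KL| = √((3)² + (4)²) = √25 = 5
|LM| = √((-40)² + (9)²) = √1681 = 41
|MN| = √((-12)² + (9)²) = √225 = 15
|NO| = √((0)² + (-2)²) = √4 = 2
|OP| = √((9)² + (-40)²) = √1681 = 41
|PJ| = √((40)² + (9)²) = √1681 = 41
Perimeter = 11 + 5 + 41 + 15 + 2 + 41 + 41 = 156.

156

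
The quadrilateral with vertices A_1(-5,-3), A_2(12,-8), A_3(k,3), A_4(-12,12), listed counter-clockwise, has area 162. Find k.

The doubled signed area Σ (x_i y_{i+1} − x_{i+1} y_i) is linear in k.
With k=0 it equals 244; the coefficient of k is 20 (from the two edges through A_3).
So 20·k + 244 = 2·162 = 324 ⇒ k = 4.

4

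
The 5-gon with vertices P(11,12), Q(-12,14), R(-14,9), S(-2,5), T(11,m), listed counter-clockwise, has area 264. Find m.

Write out the shoelace sum; only the two edges meeting at T involve m:
2·Area = [((-2)·m − 11·5) + (11·12 − 11·m)] + 334
       = -13·m + 411 = 528
⇒ m = -9.

-9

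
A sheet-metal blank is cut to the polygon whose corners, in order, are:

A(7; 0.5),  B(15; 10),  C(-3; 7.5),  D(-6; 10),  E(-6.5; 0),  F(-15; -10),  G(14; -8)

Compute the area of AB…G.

Apply the shoelace (surveyor's) formula: 2A = Σ (x_i·y_{i+1} − x_{i+1}·y_i), indices taken mod 7.
A→B: (7)(10) − (15)(0.5) = 62.5
B→C: (15)(7.5) − (-3)(10) = 142.5
C→D: (-3)(10) − (-6)(7.5) = 15
D→E: (-6)(0) − (-6.5)(10) = 65
E→F: (-6.5)(-10) − (-15)(0) = 65
F→G: (-15)(-8) − (14)(-10) = 260
G→A: (14)(0.5) − (7)(-8) = 63
Σ = 673
Area = |Σ|/2 = 336.5.

336.5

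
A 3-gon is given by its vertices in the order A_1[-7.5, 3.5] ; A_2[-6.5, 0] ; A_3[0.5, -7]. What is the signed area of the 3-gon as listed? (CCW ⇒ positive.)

8.75

Apply Gauss's area formula: 2A = Σ (x_i·y_{i+1} − x_{i+1}·y_i), indices taken mod 3.
Σ = (22.75) + (45.5) + (-50.75) = 17.5
Signed area = Σ/2 = 8.75 (positive ⇒ counter-clockwise traversal).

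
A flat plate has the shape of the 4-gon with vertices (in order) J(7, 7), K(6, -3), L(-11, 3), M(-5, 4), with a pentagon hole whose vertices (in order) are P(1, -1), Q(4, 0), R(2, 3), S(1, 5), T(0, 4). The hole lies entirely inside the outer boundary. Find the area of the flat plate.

73.5

Outer boundary:
J→K: (7)(-3) − (6)(7) = -63
K→L: (6)(3) − (-11)(-3) = -15
L→M: (-11)(4) − (-5)(3) = -29
M→J: (-5)(7) − (7)(4) = -63
Σ = -170
Area = |Σ|/2 = 85.
Hole:
Apply the surveyor's formula: 2A = Σ (x_i·y_{i+1} − x_{i+1}·y_i), indices taken mod 5.
Σ = (4) + (12) + (7) + (4) + (-4) = 23
Area = |Σ|/2 = 11.5.
Net area = 85 − 11.5 = 73.5.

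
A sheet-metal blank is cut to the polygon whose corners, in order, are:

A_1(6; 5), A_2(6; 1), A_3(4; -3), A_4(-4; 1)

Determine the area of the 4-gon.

Apply the surveyor's formula: 2A = Σ (x_i·y_{i+1} − x_{i+1}·y_i), indices taken mod 4.
A_1→A_2: (6)(1) − (6)(5) = -24
A_2→A_3: (6)(-3) − (4)(1) = -22
A_3→A_4: (4)(1) − (-4)(-3) = -8
A_4→A_1: (-4)(5) − (6)(1) = -26
Σ = -80
Area = |Σ|/2 = 40.

40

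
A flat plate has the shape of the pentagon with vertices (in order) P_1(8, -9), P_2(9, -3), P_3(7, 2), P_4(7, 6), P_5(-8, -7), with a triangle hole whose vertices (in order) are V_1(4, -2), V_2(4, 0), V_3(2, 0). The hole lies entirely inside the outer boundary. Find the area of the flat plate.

123.5

Outer boundary:
Apply Gauss's area formula: 2A = Σ (x_i·y_{i+1} − x_{i+1}·y_i), indices taken mod 5.
Σ = (57) + (39) + (28) + (-1) + (128) = 251
Area = |Σ|/2 = 125.5.
Hole:
Σ = (8) + (0) + (-4) = 4
Area = |Σ|/2 = 2.
Net area = 125.5 − 2 = 123.5.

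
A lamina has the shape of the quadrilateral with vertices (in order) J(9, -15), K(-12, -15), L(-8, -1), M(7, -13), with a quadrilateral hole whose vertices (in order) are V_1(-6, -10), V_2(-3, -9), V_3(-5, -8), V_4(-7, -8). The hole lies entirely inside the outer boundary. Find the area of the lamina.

Outer boundary:
Apply Gauss's area formula: 2A = Σ (x_i·y_{i+1} − x_{i+1}·y_i), indices taken mod 4.
Σ = (-315) + (-108) + (111) + (12) = -300
Area = |Σ|/2 = 150.
Hole:
Apply the surveyor's formula: 2A = Σ (x_i·y_{i+1} − x_{i+1}·y_i), indices taken mod 4.
Cross-terms: 24, -21, -16, 22  ⇒  Σ = 9
Area = |Σ|/2 = 4.5.
Net area = 150 − 4.5 = 145.5.

145.5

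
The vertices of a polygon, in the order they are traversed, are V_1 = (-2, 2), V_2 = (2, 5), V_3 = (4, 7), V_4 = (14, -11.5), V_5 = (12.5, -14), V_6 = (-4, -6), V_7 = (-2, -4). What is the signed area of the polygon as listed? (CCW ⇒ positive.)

Σ = (-14) + (-6) + (-144) + (-52.25) + (-131) + (4) + (-12) = -355.25
Signed area = Σ/2 = -177.625 (negative ⇒ clockwise traversal).

-177.625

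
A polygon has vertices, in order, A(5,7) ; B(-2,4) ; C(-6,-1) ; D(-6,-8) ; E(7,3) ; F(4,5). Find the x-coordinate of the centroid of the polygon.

Apply the surveyor's formula. First the cross-terms c_i = x_i·y_{i+1} − x_{i+1}·y_i:
  34, 26, 42, 38, 23, 3  ⇒  2A = 166, A = 83.
Then Σ (x_i + x_{i+1})·c_i = -292, so x̄ = -292 / (6·83) = -146/249.

-146/249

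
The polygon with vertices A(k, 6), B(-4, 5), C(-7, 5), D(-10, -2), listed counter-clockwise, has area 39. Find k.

Write out the shoelace sum; only the two edges meeting at A involve k:
2·Area = [((-10)·6 − k·(-2)) + (k·5 − (-4)·6)] + 79
       = 7·k + 43 = 78
⇒ k = 5.

5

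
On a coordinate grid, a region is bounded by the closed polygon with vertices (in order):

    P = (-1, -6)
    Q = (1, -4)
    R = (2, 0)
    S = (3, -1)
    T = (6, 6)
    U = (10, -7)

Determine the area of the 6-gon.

Apply Gauss's area formula: 2A = Σ (x_i·y_{i+1} − x_{i+1}·y_i), indices taken mod 6.
Σ = (10) + (8) + (-2) + (24) + (-102) + (-67) = -129
Area = |Σ|/2 = 64.5.

64.5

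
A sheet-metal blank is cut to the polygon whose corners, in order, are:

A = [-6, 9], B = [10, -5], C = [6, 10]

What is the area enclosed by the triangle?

A→B: (-6)(-5) − (10)(9) = -60
B→C: (10)(10) − (6)(-5) = 130
C→A: (6)(9) − (-6)(10) = 114
Σ = 184
Area = |Σ|/2 = 92.

92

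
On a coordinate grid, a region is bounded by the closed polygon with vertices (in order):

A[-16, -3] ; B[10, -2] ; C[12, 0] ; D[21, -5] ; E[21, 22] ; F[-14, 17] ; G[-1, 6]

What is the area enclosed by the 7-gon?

645

Cross-terms: 62, 24, -60, 567, 665, -67, 99  ⇒  Σ = 1290
Area = |Σ|/2 = 645.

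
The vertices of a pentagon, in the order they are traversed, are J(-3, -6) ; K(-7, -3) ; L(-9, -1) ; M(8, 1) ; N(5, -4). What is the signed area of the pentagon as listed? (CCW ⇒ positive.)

-66.5

Cross-terms: -33, -20, -1, -37, -42  ⇒  Σ = -133
Signed area = Σ/2 = -66.5 (negative ⇒ clockwise traversal).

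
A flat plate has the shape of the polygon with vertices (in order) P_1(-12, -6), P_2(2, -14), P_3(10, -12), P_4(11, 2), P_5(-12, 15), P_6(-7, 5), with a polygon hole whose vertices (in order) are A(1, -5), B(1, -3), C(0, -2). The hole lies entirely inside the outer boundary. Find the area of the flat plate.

391

Outer boundary:
Apply the shoelace (surveyor's) formula: 2A = Σ (x_i·y_{i+1} − x_{i+1}·y_i), indices taken mod 6.
Σ = (180) + (116) + (152) + (189) + (45) + (102) = 784
Area = |Σ|/2 = 392.
Hole:
Apply Gauss's area formula: 2A = Σ (x_i·y_{i+1} − x_{i+1}·y_i), indices taken mod 3.
Cross-terms: 2, -2, 2  ⇒  Σ = 2
Area = |Σ|/2 = 1.
Net area = 392 − 1 = 391.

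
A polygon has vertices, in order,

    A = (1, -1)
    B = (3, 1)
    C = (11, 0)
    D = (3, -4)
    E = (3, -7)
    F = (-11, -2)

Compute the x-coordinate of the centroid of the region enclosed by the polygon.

137/195

Apply the surveyor's formula. First the cross-terms c_i = x_i·y_{i+1} − x_{i+1}·y_i:
  4, -11, -44, -9, -83, 13  ⇒  2A = -130, A = -65.
Then Σ (x_i + x_{i+1})·c_i = -274, so x̄ = -274 / (6·(-65)) = 137/195.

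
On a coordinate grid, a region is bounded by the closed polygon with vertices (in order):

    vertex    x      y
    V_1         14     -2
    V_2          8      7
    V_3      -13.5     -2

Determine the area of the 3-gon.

123.75

Σ = (114) + (78.5) + (55) = 247.5
Area = |Σ|/2 = 123.75.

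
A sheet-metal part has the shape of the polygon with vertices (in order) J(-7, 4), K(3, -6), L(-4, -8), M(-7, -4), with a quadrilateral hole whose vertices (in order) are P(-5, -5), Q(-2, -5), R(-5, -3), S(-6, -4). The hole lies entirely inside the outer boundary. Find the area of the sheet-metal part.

Outer boundary:
Apply Gauss's area formula: 2A = Σ (x_i·y_{i+1} − x_{i+1}·y_i), indices taken mod 4.
Cross-terms: 30, -48, -40, -56  ⇒  Σ = -114
Area = |Σ|/2 = 57.
Hole:
Cross-terms: 15, -19, 2, 10  ⇒  Σ = 8
Area = |Σ|/2 = 4.
Net area = 57 − 4 = 53.

53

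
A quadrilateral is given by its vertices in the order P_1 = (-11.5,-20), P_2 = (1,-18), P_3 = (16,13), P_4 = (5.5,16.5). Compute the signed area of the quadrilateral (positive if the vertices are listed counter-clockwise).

400.125

Apply the shoelace formula: 2A = Σ (x_i·y_{i+1} − x_{i+1}·y_i), indices taken mod 4.
Σ = (227) + (301) + (192.5) + (79.75) = 800.25
Signed area = Σ/2 = 400.125 (positive ⇒ counter-clockwise traversal).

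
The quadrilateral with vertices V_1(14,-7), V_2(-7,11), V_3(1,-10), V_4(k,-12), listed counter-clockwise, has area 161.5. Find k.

Write out the shoelace sum; only the two edges meeting at V_4 involve k:
2·Area = [(1·(-12) − k·(-10)) + (k·(-7) − 14·(-12))] + 164
       = 3·k + 320 = 323
⇒ k = 1.

1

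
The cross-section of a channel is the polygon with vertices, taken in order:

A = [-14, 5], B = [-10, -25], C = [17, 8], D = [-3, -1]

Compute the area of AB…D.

Apply the shoelace formula: 2A = Σ (x_i·y_{i+1} − x_{i+1}·y_i), indices taken mod 4.
Σ = (400) + (345) + (7) + (-29) = 723
Area = |Σ|/2 = 361.5.

361.5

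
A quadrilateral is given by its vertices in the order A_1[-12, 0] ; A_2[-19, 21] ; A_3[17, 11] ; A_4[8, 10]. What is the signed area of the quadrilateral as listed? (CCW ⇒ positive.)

Apply the surveyor's formula: 2A = Σ (x_i·y_{i+1} − x_{i+1}·y_i), indices taken mod 4.
A_1→A_2: (-12)(21) − (-19)(0) = -252
A_2→A_3: (-19)(11) − (17)(21) = -566
A_3→A_4: (17)(10) − (8)(11) = 82
A_4→A_1: (8)(0) − (-12)(10) = 120
Σ = -616
Signed area = Σ/2 = -308 (negative ⇒ clockwise traversal).

-308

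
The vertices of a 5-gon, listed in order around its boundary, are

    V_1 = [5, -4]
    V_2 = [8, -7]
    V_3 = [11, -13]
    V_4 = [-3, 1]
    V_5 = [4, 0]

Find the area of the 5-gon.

Apply Gauss's area formula: 2A = Σ (x_i·y_{i+1} − x_{i+1}·y_i), indices taken mod 5.
Cross-terms: -3, -27, -28, -4, -16  ⇒  Σ = -78
Area = |Σ|/2 = 39.

39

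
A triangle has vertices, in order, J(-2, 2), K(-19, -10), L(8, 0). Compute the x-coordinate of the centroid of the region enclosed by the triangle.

Apply the shoelace (surveyor's) formula. First the cross-terms c_i = x_i·y_{i+1} − x_{i+1}·y_i:
  58, 80, 16  ⇒  2A = 154, A = 77.
Then Σ (x_i + x_{i+1})·c_i = -2002, so x̄ = -2002 / (6·77) = -13/3.

-13/3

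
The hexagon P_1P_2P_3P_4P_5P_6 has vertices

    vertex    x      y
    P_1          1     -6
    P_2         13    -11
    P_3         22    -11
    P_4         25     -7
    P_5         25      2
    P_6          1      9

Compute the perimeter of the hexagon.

76

|P_1P_2| = √((12)² + (-5)²) = √169 = 13
|P_2P_3| = √((9)² + (0)²) = √81 = 9
|P_3P_4| = √((3)² + (4)²) = √25 = 5
|P_4P_5| = √((0)² + (9)²) = √81 = 9
|P_5P_6| = √((-24)² + (7)²) = √625 = 25
|P_6P_1| = √((0)² + (-15)²) = √225 = 15
Perimeter = 13 + 9 + 5 + 9 + 25 + 15 = 76.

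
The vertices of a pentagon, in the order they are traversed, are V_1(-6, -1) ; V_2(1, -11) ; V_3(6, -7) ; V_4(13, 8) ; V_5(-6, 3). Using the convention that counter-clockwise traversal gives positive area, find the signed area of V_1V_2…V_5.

Apply the surveyor's formula: 2A = Σ (x_i·y_{i+1} − x_{i+1}·y_i), indices taken mod 5.
Σ = (67) + (59) + (139) + (87) + (24) = 376
Signed area = Σ/2 = 188 (positive ⇒ counter-clockwise traversal).

188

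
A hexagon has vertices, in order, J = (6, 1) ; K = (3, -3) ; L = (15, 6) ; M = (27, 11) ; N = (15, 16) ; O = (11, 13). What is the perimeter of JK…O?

|JK| = √((-3)² + (-4)²) = √25 = 5
|KL| = √((12)² + (9)²) = √225 = 15
|LM| = √((12)² + (5)²) = √169 = 13
|MN| = √((-12)² + (5)²) = √169 = 13
|NO| = √((-4)² + (-3)²) = √25 = 5
|OJ| = √((-5)² + (-12)²) = √169 = 13
Perimeter = 5 + 15 + 13 + 13 + 5 + 13 = 64.

64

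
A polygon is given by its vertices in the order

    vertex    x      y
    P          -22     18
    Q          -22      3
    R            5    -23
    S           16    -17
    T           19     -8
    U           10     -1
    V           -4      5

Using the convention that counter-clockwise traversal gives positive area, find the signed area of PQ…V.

Apply the shoelace (surveyor's) formula: 2A = Σ (x_i·y_{i+1} − x_{i+1}·y_i), indices taken mod 7.
Σ = (330) + (491) + (283) + (195) + (61) + (46) + (38) = 1444
Signed area = Σ/2 = 722 (positive ⇒ counter-clockwise traversal).

722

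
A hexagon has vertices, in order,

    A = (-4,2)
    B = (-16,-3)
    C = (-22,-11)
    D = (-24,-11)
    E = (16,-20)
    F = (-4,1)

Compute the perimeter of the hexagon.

|AB| = √((-12)² + (-5)²) = √169 = 13
|BC| = √((-6)² + (-8)²) = √100 = 10
|CD| = √((-2)² + (0)²) = √4 = 2
|DE| = √((40)² + (-9)²) = √1681 = 41
|EF| = √((-20)² + (21)²) = √841 = 29
|FA| = √((0)² + (1)²) = √1 = 1
Perimeter = 13 + 10 + 2 + 41 + 29 + 1 = 96.

96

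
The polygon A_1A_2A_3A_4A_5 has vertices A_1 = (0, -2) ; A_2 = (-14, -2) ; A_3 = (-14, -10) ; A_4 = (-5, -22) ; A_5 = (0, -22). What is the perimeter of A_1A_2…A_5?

62

|A_1A_2| = √((-14)² + (0)²) = √196 = 14
|A_2A_3| = √((0)² + (-8)²) = √64 = 8
|A_3A_4| = √((9)² + (-12)²) = √225 = 15
|A_4A_5| = √((5)² + (0)²) = √25 = 5
|A_5A_1| = √((0)² + (20)²) = √400 = 20
Perimeter = 14 + 8 + 15 + 5 + 20 = 62.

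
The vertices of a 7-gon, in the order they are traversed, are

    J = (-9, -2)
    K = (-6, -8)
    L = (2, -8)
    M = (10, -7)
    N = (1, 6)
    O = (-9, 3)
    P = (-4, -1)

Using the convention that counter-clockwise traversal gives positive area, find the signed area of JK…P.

Apply the surveyor's formula: 2A = Σ (x_i·y_{i+1} − x_{i+1}·y_i), indices taken mod 7.
Σ = (60) + (64) + (66) + (67) + (57) + (21) + (-1) = 334
Signed area = Σ/2 = 167 (positive ⇒ counter-clockwise traversal).

167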